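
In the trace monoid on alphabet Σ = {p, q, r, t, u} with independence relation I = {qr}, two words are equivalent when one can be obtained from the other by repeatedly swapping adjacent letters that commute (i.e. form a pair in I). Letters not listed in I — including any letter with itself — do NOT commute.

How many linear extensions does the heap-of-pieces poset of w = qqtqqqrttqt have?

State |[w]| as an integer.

drop 0:q onto floor
drop 1:q onto {0:q}
drop 2:t onto {1:q}
drop 3:q onto {2:t}
drop 4:q onto {3:q}
drop 5:q onto {4:q}
drop 6:r onto {2:t}
drop 7:t onto {5:q, 6:r}
drop 8:t onto {7:t}
drop 9:q onto {8:t}
drop 10:t onto {9:q}
ground layer = {0:q}
drop-orders for the pieces not yet dropped (sum over which currently-grounded one goes next):
  1 to go: {10} 1
  2 to go: {9,10} 1
  3 to go: {8,9,10} 1
  4 to go: {7,8,9,10} 1
  5 to go: {5,7,8,9,10} 1  {6,7,8,9,10} 1
  6 to go: {4,5,7,8,9,10} 1  {5,6,7,8,9,10} 2
  7 to go: {3,4,5,7,8,9,10} 1  {4,5,6,7,8,9,10} 3
  8 to go: {3,4,5,6,7,8,9,10} 4
  9 to go: {2,3,4,5,6,7,8,9,10} 4
  if 0:q drops first: 4 orders

4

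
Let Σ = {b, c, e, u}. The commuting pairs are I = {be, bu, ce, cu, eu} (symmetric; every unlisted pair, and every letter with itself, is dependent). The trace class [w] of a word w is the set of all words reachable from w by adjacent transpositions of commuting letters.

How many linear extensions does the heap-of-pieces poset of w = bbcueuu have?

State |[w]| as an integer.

0(b) covers ∅
1(b) covers 0:b
2(c) covers 1:b
3(u) covers ∅
4(e) covers ∅
5(u) covers 3:u
6(u) covers 5:u
floor of heap: 0:b, 3:u, 4:e
completions by unplaced set U, small U first (add the entries for U minus each lowest piece of U):
  |U|=1: {2}:1  {4}:1  {6}:1
  |U|=2: {1,2}:1  {2,4}:2  {2,6}:2  {4,6}:2  {5,6}:1
  |U|=3: {0,1,2}:1  {1,2,4}:3  {1,2,6}:3  {2,4,6}:6  {2,5,6}:3  {3,5,6}:1  {4,5,6}:3
  |U|=4: {0,1,2,4}:4  {0,1,2,6}:4  {1,2,4,6}:12  {1,2,5,6}:6  {2,3,5,6}:4  {2,4,5,6}:12  {3,4,5,6}:4
  |U|=5: {0,1,2,4,6}:20  {0,1,2,5,6}:10  {1,2,3,5,6}:10  {1,2,4,5,6}:30  {2,3,4,5,6}:20
  start at 0(b): 60
  start at 3(u): 60
  start at 4(e): 20
sum over floor = 140

140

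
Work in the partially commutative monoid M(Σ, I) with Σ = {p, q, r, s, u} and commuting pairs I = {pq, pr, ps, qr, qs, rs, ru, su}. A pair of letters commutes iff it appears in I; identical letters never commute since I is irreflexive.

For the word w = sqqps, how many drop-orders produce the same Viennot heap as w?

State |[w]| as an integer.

30

#0=s has no predecessor
#1=q has no predecessor
#2=q depends on [1:q]
#3=p has no predecessor
#4=s depends on [0:s]
sources: [0:s, 1:q, 3:p]
N(rest) = Σ N(rest − s) over sources s of rest; N(one piece) = 1:
  size 1 → [2]=1  [3]=1  [4]=1
  size 2 → [0,4]=1  [1,2]=1  [2,3]=2  [2,4]=2  [3,4]=2
  size 3 → [0,2,4]=3  [0,3,4]=3  [1,2,3]=3  [1,2,4]=3  [2,3,4]=6
  first=0(s) contributes 12
  first=1(q) contributes 12
  first=3(p) contributes 6
|[w]| = 30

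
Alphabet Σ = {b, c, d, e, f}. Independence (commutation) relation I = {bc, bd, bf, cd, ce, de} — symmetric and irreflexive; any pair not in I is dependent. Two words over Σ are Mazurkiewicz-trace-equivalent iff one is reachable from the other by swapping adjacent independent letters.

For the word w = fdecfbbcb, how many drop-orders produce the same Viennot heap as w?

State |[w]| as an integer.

130

0(f) covers ∅
1(d) covers 0:f
2(e) covers 0:f
3(c) covers 0:f
4(f) covers 1:d, 2:e, 3:c
5(b) covers 2:e
6(b) covers 5:b
7(c) covers 4:f
8(b) covers 6:b
floor of heap: 0:f
completions by unplaced set U, small U first (add the entries for U minus each lowest piece of U):
  |U|=1: {7}:1  {8}:1
  |U|=2: {4,7}:1  {6,8}:1  {7,8}:2
  |U|=3: {1,4,7}:1  {3,4,7}:1  {4,7,8}:3  {5,6,8}:1  {6,7,8}:3
  |U|=4: {1,3,4,7}:2  {1,4,7,8}:4  {3,4,7,8}:4  {4,6,7,8}:6  {5,6,7,8}:4
  |U|=5: {1,3,4,7,8}:10  {1,4,6,7,8}:10  {3,4,6,7,8}:10  {4,5,6,7,8}:10
  |U|=6: {1,3,4,6,7,8}:30  {1,4,5,6,7,8}:20  {2,4,5,6,7,8}:10  {3,4,5,6,7,8}:20
  |U|=7: {1,2,4,5,6,7,8}:30  {1,3,4,5,6,7,8}:70  {2,3,4,5,6,7,8}:30
  start at 0(f): 130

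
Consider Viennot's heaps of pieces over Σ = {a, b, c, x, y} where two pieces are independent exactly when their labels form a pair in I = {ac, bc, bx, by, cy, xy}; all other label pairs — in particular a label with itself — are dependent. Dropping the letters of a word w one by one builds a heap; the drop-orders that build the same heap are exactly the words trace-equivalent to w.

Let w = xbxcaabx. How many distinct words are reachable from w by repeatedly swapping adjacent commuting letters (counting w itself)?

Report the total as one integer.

#0=x has no predecessor
#1=b has no predecessor
#2=x depends on [0:x]
#3=c depends on [2:x]
#4=a depends on [1:b, 2:x]
#5=a depends on [4:a]
#6=b depends on [5:a]
#7=x depends on [3:c, 5:a]
sources: [0:x, 1:b]
N(rest) = Σ N(rest − s) over sources s of rest; N(one piece) = 1:
  size 1 → [6]=1  [7]=1
  size 2 → [3,7]=1  [6,7]=2
  size 3 → [3,6,7]=3  [5,6,7]=2
  size 4 → [3,5,6,7]=5  [4,5,6,7]=2
  size 5 → [1,4,5,6,7]=2  [3,4,5,6,7]=7
  size 6 → [1,3,4,5,6,7]=9  [2,3,4,5,6,7]=7
  first=0(x) contributes 16
  first=1(b) contributes 7
|[w]| = 23

23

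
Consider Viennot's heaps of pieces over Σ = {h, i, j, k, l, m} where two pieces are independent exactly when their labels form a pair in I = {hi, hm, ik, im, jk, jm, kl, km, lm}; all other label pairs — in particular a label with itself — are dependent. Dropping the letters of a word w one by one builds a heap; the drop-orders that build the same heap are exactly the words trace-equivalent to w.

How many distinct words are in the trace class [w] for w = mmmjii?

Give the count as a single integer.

20

piece 0:m — minimal
piece 1:m rests on {0:m}
piece 2:m rests on {1:m}
piece 3:j — minimal
piece 4:i rests on {3:j}
piece 5:i rests on {4:i}
minimal pieces: {0:m, 3:j}
ways to finish when only these pieces remain (= sum over removing one remaining piece with nothing left below it):
  1 left: {2}→1  {5}→1
  2 left: {1,2}→1  {2,5}→2  {4,5}→1
  3 left: {0,1,2}→1  {1,2,5}→3  {2,4,5}→3  {3,4,5}→1
  4 left: {0,1,2,5}→4  {1,2,4,5}→6  {2,3,4,5}→4
  placing 0:m first → 10 extensions
  placing 3:j first → 10 extensions
total linear extensions = 20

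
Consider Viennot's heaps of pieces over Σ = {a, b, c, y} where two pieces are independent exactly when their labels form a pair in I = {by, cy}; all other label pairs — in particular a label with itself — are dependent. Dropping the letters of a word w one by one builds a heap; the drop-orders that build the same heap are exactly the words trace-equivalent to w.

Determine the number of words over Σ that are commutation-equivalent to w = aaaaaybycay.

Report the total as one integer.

6

drop 0:a onto floor
drop 1:a onto {0:a}
drop 2:a onto {1:a}
drop 3:a onto {2:a}
drop 4:a onto {3:a}
drop 5:y onto {4:a}
drop 6:b onto {4:a}
drop 7:y onto {5:y}
drop 8:c onto {6:b}
drop 9:a onto {7:y, 8:c}
drop 10:y onto {9:a}
ground layer = {0:a}
drop-orders for the pieces not yet dropped (sum over which currently-grounded one goes next):
  1 to go: {10} 1
  2 to go: {9,10} 1
  3 to go: {7,9,10} 1  {8,9,10} 1
  4 to go: {5,7,9,10} 1  {6,8,9,10} 1  {7,8,9,10} 2
  5 to go: {5,7,8,9,10} 3  {6,7,8,9,10} 3
  6 to go: {5,6,7,8,9,10} 6
  7 to go: {4,5,6,7,8,9,10} 6
  8 to go: {3,4,5,6,7,8,9,10} 6
  9 to go: {2,3,4,5,6,7,8,9,10} 6
  if 0:a drops first: 6 orders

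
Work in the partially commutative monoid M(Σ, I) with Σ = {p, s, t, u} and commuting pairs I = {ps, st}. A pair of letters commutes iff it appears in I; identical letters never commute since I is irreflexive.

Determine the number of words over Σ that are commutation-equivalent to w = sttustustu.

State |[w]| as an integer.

12

piece 0:s — minimal
piece 1:t — minimal
piece 2:t rests on {1:t}
piece 3:u rests on {0:s, 2:t}
piece 4:s rests on {3:u}
piece 5:t rests on {3:u}
piece 6:u rests on {4:s, 5:t}
piece 7:s rests on {6:u}
piece 8:t rests on {6:u}
piece 9:u rests on {7:s, 8:t}
minimal pieces: {0:s, 1:t}
ways to finish when only these pieces remain (= sum over removing one remaining piece with nothing left below it):
  1 left: {9}→1
  2 left: {7,9}→1  {8,9}→1
  3 left: {7,8,9}→2
  4 left: {6,7,8,9}→2
  5 left: {4,6,7,8,9}→2  {5,6,7,8,9}→2
  6 left: {4,5,6,7,8,9}→4
  7 left: {3,4,5,6,7,8,9}→4
  8 left: {0,3,4,5,6,7,8,9}→4  {2,3,4,5,6,7,8,9}→4
  placing 0:s first → 4 extensions
  placing 1:t first → 8 extensions
total linear extensions = 12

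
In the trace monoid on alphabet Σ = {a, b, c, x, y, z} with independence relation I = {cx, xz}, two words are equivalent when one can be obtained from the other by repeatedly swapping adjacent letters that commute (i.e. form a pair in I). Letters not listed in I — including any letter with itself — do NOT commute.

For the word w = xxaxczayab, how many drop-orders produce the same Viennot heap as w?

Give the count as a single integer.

3

0(x) covers ∅
1(x) covers 0:x
2(a) covers 1:x
3(x) covers 2:a
4(c) covers 2:a
5(z) covers 4:c
6(a) covers 3:x, 5:z
7(y) covers 6:a
8(a) covers 7:y
9(b) covers 8:a
floor of heap: 0:x
completions by unplaced set U, small U first (add the entries for U minus each lowest piece of U):
  |U|=1: {9}:1
  |U|=2: {8,9}:1
  |U|=3: {7,8,9}:1
  |U|=4: {6,7,8,9}:1
  |U|=5: {3,6,7,8,9}:1  {5,6,7,8,9}:1
  |U|=6: {3,5,6,7,8,9}:2  {4,5,6,7,8,9}:1
  |U|=7: {3,4,5,6,7,8,9}:3
  |U|=8: {2,3,4,5,6,7,8,9}:3
  start at 0(x): 3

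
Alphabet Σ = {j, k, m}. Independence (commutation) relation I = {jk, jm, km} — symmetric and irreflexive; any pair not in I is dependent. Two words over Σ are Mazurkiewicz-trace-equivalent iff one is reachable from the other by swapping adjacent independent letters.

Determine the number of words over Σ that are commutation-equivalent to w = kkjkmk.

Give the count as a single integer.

0(k) covers ∅
1(k) covers 0:k
2(j) covers ∅
3(k) covers 1:k
4(m) covers ∅
5(k) covers 3:k
floor of heap: 0:k, 2:j, 4:m
completions by unplaced set U, small U first (add the entries for U minus each lowest piece of U):
  |U|=1: {2}:1  {4}:1  {5}:1
  |U|=2: {2,4}:2  {2,5}:2  {3,5}:1  {4,5}:2
  |U|=3: {1,3,5}:1  {2,3,5}:3  {2,4,5}:6  {3,4,5}:3
  |U|=4: {0,1,3,5}:1  {1,2,3,5}:4  {1,3,4,5}:4  {2,3,4,5}:12
  start at 0(k): 20
  start at 2(j): 5
  start at 4(m): 5
sum over floor = 30

30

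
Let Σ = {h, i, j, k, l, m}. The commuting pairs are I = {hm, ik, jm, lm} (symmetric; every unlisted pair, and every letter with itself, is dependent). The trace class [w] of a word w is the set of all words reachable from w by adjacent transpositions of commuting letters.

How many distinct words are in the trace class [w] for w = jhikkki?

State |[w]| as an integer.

piece 0:j — minimal
piece 1:h rests on {0:j}
piece 2:i rests on {1:h}
piece 3:k rests on {1:h}
piece 4:k rests on {3:k}
piece 5:k rests on {4:k}
piece 6:i rests on {2:i}
minimal pieces: {0:j}
ways to finish when only these pieces remain (= sum over removing one remaining piece with nothing left below it):
  1 left: {5}→1  {6}→1
  2 left: {2,6}→1  {4,5}→1  {5,6}→2
  3 left: {2,5,6}→3  {3,4,5}→1  {4,5,6}→3
  4 left: {2,4,5,6}→6  {3,4,5,6}→4
  5 left: {2,3,4,5,6}→10
  placing 0:j first → 10 extensions

10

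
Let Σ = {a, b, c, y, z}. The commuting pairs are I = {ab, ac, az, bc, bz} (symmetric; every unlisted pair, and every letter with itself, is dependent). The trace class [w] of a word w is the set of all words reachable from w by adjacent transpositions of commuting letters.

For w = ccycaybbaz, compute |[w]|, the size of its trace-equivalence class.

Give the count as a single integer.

piece 0:c — minimal
piece 1:c rests on {0:c}
piece 2:y rests on {1:c}
piece 3:c rests on {2:y}
piece 4:a rests on {2:y}
piece 5:y rests on {3:c, 4:a}
piece 6:b rests on {5:y}
piece 7:b rests on {6:b}
piece 8:a rests on {5:y}
piece 9:z rests on {5:y}
minimal pieces: {0:c}
ways to finish when only these pieces remain (= sum over removing one remaining piece with nothing left below it):
  1 left: {7}→1  {8}→1  {9}→1
  2 left: {6,7}→1  {7,8}→2  {7,9}→2  {8,9}→2
  3 left: {6,7,8}→3  {6,7,9}→3  {7,8,9}→6
  4 left: {6,7,8,9}→12
  5 left: {5,6,7,8,9}→12
  6 left: {3,5,6,7,8,9}→12  {4,5,6,7,8,9}→12
  7 left: {3,4,5,6,7,8,9}→24
  8 left: {2,3,4,5,6,7,8,9}→24
  placing 0:c first → 24 extensions

24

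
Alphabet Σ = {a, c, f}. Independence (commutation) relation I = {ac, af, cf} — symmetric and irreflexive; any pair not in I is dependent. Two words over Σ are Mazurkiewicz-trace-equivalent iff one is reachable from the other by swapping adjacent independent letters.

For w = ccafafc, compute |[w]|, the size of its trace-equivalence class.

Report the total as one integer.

210

piece 0:c — minimal
piece 1:c rests on {0:c}
piece 2:a — minimal
piece 3:f — minimal
piece 4:a rests on {2:a}
piece 5:f rests on {3:f}
piece 6:c rests on {1:c}
minimal pieces: {0:c, 2:a, 3:f}
ways to finish when only these pieces remain (= sum over removing one remaining piece with nothing left below it):
  1 left: {4}→1  {5}→1  {6}→1
  2 left: {1,6}→1  {2,4}→1  {3,5}→1  {4,5}→2  {4,6}→2  {5,6}→2
  3 left: {0,1,6}→1  {1,4,6}→3  {1,5,6}→3  {2,4,5}→3  {2,4,6}→3  {3,4,5}→3  {3,5,6}→3  {4,5,6}→6
  4 left: {0,1,4,6}→4  {0,1,5,6}→4  {1,2,4,6}→6  {1,3,5,6}→6  {1,4,5,6}→12  {2,3,4,5}→6  {2,4,5,6}→12  {3,4,5,6}→12
  5 left: {0,1,2,4,6}→10  {0,1,3,5,6}→10  {0,1,4,5,6}→20  {1,2,4,5,6}→30  {1,3,4,5,6}→30  {2,3,4,5,6}→30
  placing 0:c first → 90 extensions
  placing 2:a first → 60 extensions
  placing 3:f first → 60 extensions
total linear extensions = 210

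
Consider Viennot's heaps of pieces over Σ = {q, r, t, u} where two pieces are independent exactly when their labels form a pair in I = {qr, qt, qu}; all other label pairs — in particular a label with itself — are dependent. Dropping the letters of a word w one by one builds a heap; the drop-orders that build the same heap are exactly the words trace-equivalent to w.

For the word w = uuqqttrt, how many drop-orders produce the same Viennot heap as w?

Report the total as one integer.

piece 0:u — minimal
piece 1:u rests on {0:u}
piece 2:q — minimal
piece 3:q rests on {2:q}
piece 4:t rests on {1:u}
piece 5:t rests on {4:t}
piece 6:r rests on {5:t}
piece 7:t rests on {6:r}
minimal pieces: {0:u, 2:q}
ways to finish when only these pieces remain (= sum over removing one remaining piece with nothing left below it):
  1 left: {3}→1  {7}→1
  2 left: {2,3}→1  {3,7}→2  {6,7}→1
  3 left: {2,3,7}→3  {3,6,7}→3  {5,6,7}→1
  4 left: {2,3,6,7}→6  {3,5,6,7}→4  {4,5,6,7}→1
  5 left: {1,4,5,6,7}→1  {2,3,5,6,7}→10  {3,4,5,6,7}→5
  6 left: {0,1,4,5,6,7}→1  {1,3,4,5,6,7}→6  {2,3,4,5,6,7}→15
  placing 0:u first → 21 extensions
  placing 2:q first → 7 extensions
total linear extensions = 28

28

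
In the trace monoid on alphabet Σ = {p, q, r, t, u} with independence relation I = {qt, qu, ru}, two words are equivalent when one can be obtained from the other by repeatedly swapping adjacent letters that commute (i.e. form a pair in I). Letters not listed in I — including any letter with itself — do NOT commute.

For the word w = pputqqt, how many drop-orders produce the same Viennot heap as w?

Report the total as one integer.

drop 0:p onto floor
drop 1:p onto {0:p}
drop 2:u onto {1:p}
drop 3:t onto {2:u}
drop 4:q onto {1:p}
drop 5:q onto {4:q}
drop 6:t onto {3:t}
ground layer = {0:p}
drop-orders for the pieces not yet dropped (sum over which currently-grounded one goes next):
  1 to go: {5} 1  {6} 1
  2 to go: {3,6} 1  {4,5} 1  {5,6} 2
  3 to go: {2,3,6} 1  {3,5,6} 3  {4,5,6} 3
  4 to go: {2,3,5,6} 4  {3,4,5,6} 6
  5 to go: {2,3,4,5,6} 10
  if 0:p drops first: 10 orders

10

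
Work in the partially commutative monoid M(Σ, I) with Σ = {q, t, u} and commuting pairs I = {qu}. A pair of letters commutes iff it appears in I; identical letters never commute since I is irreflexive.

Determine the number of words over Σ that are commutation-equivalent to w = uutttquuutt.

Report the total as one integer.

4

#0=u has no predecessor
#1=u depends on [0:u]
#2=t depends on [1:u]
#3=t depends on [2:t]
#4=t depends on [3:t]
#5=q depends on [4:t]
#6=u depends on [4:t]
#7=u depends on [6:u]
#8=u depends on [7:u]
#9=t depends on [5:q, 8:u]
#10=t depends on [9:t]
sources: [0:u]
N(rest) = Σ N(rest − s) over sources s of rest; N(one piece) = 1:
  size 1 → [10]=1
  size 2 → [9,10]=1
  size 3 → [5,9,10]=1  [8,9,10]=1
  size 4 → [5,8,9,10]=2  [7,8,9,10]=1
  size 5 → [5,7,8,9,10]=3  [6,7,8,9,10]=1
  size 6 → [5,6,7,8,9,10]=4
  size 7 → [4,5,6,7,8,9,10]=4
  size 8 → [3,4,5,6,7,8,9,10]=4
  size 9 → [2,3,4,5,6,7,8,9,10]=4
  first=0(u) contributes 4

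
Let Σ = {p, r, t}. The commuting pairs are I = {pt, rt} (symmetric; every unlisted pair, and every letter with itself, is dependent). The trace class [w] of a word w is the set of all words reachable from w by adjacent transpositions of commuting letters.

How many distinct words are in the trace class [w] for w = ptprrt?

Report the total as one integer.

piece 0:p — minimal
piece 1:t — minimal
piece 2:p rests on {0:p}
piece 3:r rests on {2:p}
piece 4:r rests on {3:r}
piece 5:t rests on {1:t}
minimal pieces: {0:p, 1:t}
ways to finish when only these pieces remain (= sum over removing one remaining piece with nothing left below it):
  1 left: {4}→1  {5}→1
  2 left: {1,5}→1  {3,4}→1  {4,5}→2
  3 left: {1,4,5}→3  {2,3,4}→1  {3,4,5}→3
  4 left: {0,2,3,4}→1  {1,3,4,5}→6  {2,3,4,5}→4
  placing 0:p first → 10 extensions
  placing 1:t first → 5 extensions
total linear extensions = 15

15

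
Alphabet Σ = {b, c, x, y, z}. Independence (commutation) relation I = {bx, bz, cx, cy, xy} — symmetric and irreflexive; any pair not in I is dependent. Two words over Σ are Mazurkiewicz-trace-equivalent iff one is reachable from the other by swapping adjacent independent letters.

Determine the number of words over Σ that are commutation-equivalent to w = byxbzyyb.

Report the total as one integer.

#0=b has no predecessor
#1=y depends on [0:b]
#2=x has no predecessor
#3=b depends on [1:y]
#4=z depends on [1:y, 2:x]
#5=y depends on [3:b, 4:z]
#6=y depends on [5:y]
#7=b depends on [6:y]
sources: [0:b, 2:x]
N(rest) = Σ N(rest − s) over sources s of rest; N(one piece) = 1:
  size 1 → [7]=1
  size 2 → [6,7]=1
  size 3 → [5,6,7]=1
  size 4 → [3,5,6,7]=1  [4,5,6,7]=1
  size 5 → [2,4,5,6,7]=1  [3,4,5,6,7]=2
  size 6 → [1,3,4,5,6,7]=2  [2,3,4,5,6,7]=3
  first=0(b) contributes 5
  first=2(x) contributes 2
|[w]| = 7

7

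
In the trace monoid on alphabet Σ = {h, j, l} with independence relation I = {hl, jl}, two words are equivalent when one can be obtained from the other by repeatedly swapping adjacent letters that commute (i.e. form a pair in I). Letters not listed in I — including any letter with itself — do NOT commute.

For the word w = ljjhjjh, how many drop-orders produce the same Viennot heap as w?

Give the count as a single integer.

0(l) covers ∅
1(j) covers ∅
2(j) covers 1:j
3(h) covers 2:j
4(j) covers 3:h
5(j) covers 4:j
6(h) covers 5:j
floor of heap: 0:l, 1:j
completions by unplaced set U, small U first (add the entries for U minus each lowest piece of U):
  |U|=1: {0}:1  {6}:1
  |U|=2: {0,6}:2  {5,6}:1
  |U|=3: {0,5,6}:3  {4,5,6}:1
  |U|=4: {0,4,5,6}:4  {3,4,5,6}:1
  |U|=5: {0,3,4,5,6}:5  {2,3,4,5,6}:1
  start at 0(l): 1
  start at 1(j): 6
sum over floor = 7

7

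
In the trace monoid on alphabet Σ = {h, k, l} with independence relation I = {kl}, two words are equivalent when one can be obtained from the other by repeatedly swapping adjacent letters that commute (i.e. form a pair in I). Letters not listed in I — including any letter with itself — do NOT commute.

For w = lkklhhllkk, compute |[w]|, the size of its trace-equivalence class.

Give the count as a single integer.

36

0(l) covers ∅
1(k) covers ∅
2(k) covers 1:k
3(l) covers 0:l
4(h) covers 2:k, 3:l
5(h) covers 4:h
6(l) covers 5:h
7(l) covers 6:l
8(k) covers 5:h
9(k) covers 8:k
floor of heap: 0:l, 1:k
completions by unplaced set U, small U first (add the entries for U minus each lowest piece of U):
  |U|=1: {7}:1  {9}:1
  |U|=2: {6,7}:1  {7,9}:2  {8,9}:1
  |U|=3: {6,7,9}:3  {7,8,9}:3
  |U|=4: {6,7,8,9}:6
  |U|=5: {5,6,7,8,9}:6
  |U|=6: {4,5,6,7,8,9}:6
  |U|=7: {2,4,5,6,7,8,9}:6  {3,4,5,6,7,8,9}:6
  |U|=8: {0,3,4,5,6,7,8,9}:6  {1,2,4,5,6,7,8,9}:6  {2,3,4,5,6,7,8,9}:12
  start at 0(l): 18
  start at 1(k): 18
sum over floor = 36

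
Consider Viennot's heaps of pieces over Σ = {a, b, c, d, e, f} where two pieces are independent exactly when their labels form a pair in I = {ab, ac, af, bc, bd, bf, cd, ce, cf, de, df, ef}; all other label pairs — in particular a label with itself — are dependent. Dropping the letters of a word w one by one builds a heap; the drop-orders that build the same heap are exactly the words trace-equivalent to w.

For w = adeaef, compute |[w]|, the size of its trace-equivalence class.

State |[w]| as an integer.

12

drop 0:a onto floor
drop 1:d onto {0:a}
drop 2:e onto {0:a}
drop 3:a onto {1:d, 2:e}
drop 4:e onto {3:a}
drop 5:f onto floor
ground layer = {0:a, 5:f}
drop-orders for the pieces not yet dropped (sum over which currently-grounded one goes next):
  1 to go: {4} 1  {5} 1
  2 to go: {3,4} 1  {4,5} 2
  3 to go: {1,3,4} 1  {2,3,4} 1  {3,4,5} 3
  4 to go: {1,2,3,4} 2  {1,3,4,5} 4  {2,3,4,5} 4
  if 0:a drops first: 10 orders
  if 5:f drops first: 2 orders
heap linearizations: 12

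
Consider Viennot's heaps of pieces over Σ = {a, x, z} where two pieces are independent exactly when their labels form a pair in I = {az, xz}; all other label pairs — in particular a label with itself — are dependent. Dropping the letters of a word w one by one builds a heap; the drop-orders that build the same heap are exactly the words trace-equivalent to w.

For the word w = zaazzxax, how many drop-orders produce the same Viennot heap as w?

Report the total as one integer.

piece 0:z — minimal
piece 1:a — minimal
piece 2:a rests on {1:a}
piece 3:z rests on {0:z}
piece 4:z rests on {3:z}
piece 5:x rests on {2:a}
piece 6:a rests on {5:x}
piece 7:x rests on {6:a}
minimal pieces: {0:z, 1:a}
ways to finish when only these pieces remain (= sum over removing one remaining piece with nothing left below it):
  1 left: {4}→1  {7}→1
  2 left: {3,4}→1  {4,7}→2  {6,7}→1
  3 left: {0,3,4}→1  {3,4,7}→3  {4,6,7}→3  {5,6,7}→1
  4 left: {0,3,4,7}→4  {2,5,6,7}→1  {3,4,6,7}→6  {4,5,6,7}→4
  5 left: {0,3,4,6,7}→10  {1,2,5,6,7}→1  {2,4,5,6,7}→5  {3,4,5,6,7}→10
  6 left: {0,3,4,5,6,7}→20  {1,2,4,5,6,7}→6  {2,3,4,5,6,7}→15
  placing 0:z first → 21 extensions
  placing 1:a first → 35 extensions
total linear extensions = 56

56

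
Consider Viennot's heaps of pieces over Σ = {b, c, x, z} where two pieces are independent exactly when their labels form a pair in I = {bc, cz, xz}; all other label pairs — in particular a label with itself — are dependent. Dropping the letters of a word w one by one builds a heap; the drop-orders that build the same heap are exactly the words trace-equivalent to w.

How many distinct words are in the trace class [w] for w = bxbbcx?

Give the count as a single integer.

3

0(b) covers ∅
1(x) covers 0:b
2(b) covers 1:x
3(b) covers 2:b
4(c) covers 1:x
5(x) covers 3:b, 4:c
floor of heap: 0:b
completions by unplaced set U, small U first (add the entries for U minus each lowest piece of U):
  |U|=1: {5}:1
  |U|=2: {3,5}:1  {4,5}:1
  |U|=3: {2,3,5}:1  {3,4,5}:2
  |U|=4: {2,3,4,5}:3
  start at 0(b): 3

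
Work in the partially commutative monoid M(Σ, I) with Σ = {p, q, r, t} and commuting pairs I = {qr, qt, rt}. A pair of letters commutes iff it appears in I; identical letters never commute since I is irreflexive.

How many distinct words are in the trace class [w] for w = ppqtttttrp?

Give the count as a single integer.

piece 0:p — minimal
piece 1:p rests on {0:p}
piece 2:q rests on {1:p}
piece 3:t rests on {1:p}
piece 4:t rests on {3:t}
piece 5:t rests on {4:t}
piece 6:t rests on {5:t}
piece 7:t rests on {6:t}
piece 8:r rests on {1:p}
piece 9:p rests on {2:q, 7:t, 8:r}
minimal pieces: {0:p}
ways to finish when only these pieces remain (= sum over removing one remaining piece with nothing left below it):
  1 left: {9}→1
  2 left: {2,9}→1  {7,9}→1  {8,9}→1
  3 left: {2,7,9}→2  {2,8,9}→2  {6,7,9}→1  {7,8,9}→2
  4 left: {2,6,7,9}→3  {2,7,8,9}→6  {5,6,7,9}→1  {6,7,8,9}→3
  5 left: {2,5,6,7,9}→4  {2,6,7,8,9}→12  {4,5,6,7,9}→1  {5,6,7,8,9}→4
  6 left: {2,4,5,6,7,9}→5  {2,5,6,7,8,9}→20  {3,4,5,6,7,9}→1  {4,5,6,7,8,9}→5
  7 left: {2,3,4,5,6,7,9}→6  {2,4,5,6,7,8,9}→30  {3,4,5,6,7,8,9}→6
  8 left: {2,3,4,5,6,7,8,9}→42
  placing 0:p first → 42 extensions

42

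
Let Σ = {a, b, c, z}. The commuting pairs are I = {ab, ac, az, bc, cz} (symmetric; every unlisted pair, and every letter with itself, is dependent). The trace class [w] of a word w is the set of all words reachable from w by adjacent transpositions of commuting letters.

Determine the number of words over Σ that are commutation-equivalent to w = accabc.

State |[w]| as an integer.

0(a) covers ∅
1(c) covers ∅
2(c) covers 1:c
3(a) covers 0:a
4(b) covers ∅
5(c) covers 2:c
floor of heap: 0:a, 1:c, 4:b
completions by unplaced set U, small U first (add the entries for U minus each lowest piece of U):
  |U|=1: {3}:1  {4}:1  {5}:1
  |U|=2: {0,3}:1  {2,5}:1  {3,4}:2  {3,5}:2  {4,5}:2
  |U|=3: {0,3,4}:3  {0,3,5}:3  {1,2,5}:1  {2,3,5}:3  {2,4,5}:3  {3,4,5}:6
  |U|=4: {0,2,3,5}:6  {0,3,4,5}:12  {1,2,3,5}:4  {1,2,4,5}:4  {2,3,4,5}:12
  start at 0(a): 20
  start at 1(c): 30
  start at 4(b): 10
sum over floor = 60

60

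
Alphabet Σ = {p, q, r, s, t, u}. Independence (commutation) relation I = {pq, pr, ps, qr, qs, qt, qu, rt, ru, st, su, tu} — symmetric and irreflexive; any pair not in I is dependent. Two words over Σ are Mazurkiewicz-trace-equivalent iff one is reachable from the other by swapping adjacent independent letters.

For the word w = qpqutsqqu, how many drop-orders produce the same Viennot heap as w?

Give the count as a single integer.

1890

0(q) covers ∅
1(p) covers ∅
2(q) covers 0:q
3(u) covers 1:p
4(t) covers 1:p
5(s) covers ∅
6(q) covers 2:q
7(q) covers 6:q
8(u) covers 3:u
floor of heap: 0:q, 1:p, 5:s
completions by unplaced set U, small U first (add the entries for U minus each lowest piece of U):
  |U|=1: {4}:1  {5}:1  {7}:1  {8}:1
  |U|=2: {3,8}:1  {4,5}:2  {4,7}:2  {4,8}:2  {5,7}:2  {5,8}:2  {6,7}:1  {7,8}:2
  |U|=3: {2,6,7}:1  {3,4,8}:3  {3,5,8}:3  {3,7,8}:3  {4,5,7}:6  {4,5,8}:6  {4,6,7}:3  {4,7,8}:6  {5,6,7}:3  {5,7,8}:6  {6,7,8}:3
  |U|=4: {0,2,6,7}:1  {1,3,4,8}:3  {2,4,6,7}:4  {2,5,6,7}:4  {2,6,7,8}:4  {3,4,5,8}:12  {3,4,7,8}:12  {3,5,7,8}:12  {3,6,7,8}:6  {4,5,6,7}:12  {4,5,7,8}:24  {4,6,7,8}:12  {5,6,7,8}:12
  |U|=5: {0,2,4,6,7}:5  {0,2,5,6,7}:5  {0,2,6,7,8}:5  {1,3,4,5,8}:15  {1,3,4,7,8}:15  {2,3,6,7,8}:10  {2,4,5,6,7}:20  {2,4,6,7,8}:20  {2,5,6,7,8}:20  {3,4,5,7,8}:60  {3,4,6,7,8}:30  {3,5,6,7,8}:30  {4,5,6,7,8}:60
  |U|=6: {0,2,3,6,7,8}:15  {0,2,4,5,6,7}:30  {0,2,4,6,7,8}:30  {0,2,5,6,7,8}:30  {1,3,4,5,7,8}:90  {1,3,4,6,7,8}:45  {2,3,4,6,7,8}:60  {2,3,5,6,7,8}:60  {2,4,5,6,7,8}:120  {3,4,5,6,7,8}:180
  |U|=7: {0,2,3,4,6,7,8}:105  {0,2,3,5,6,7,8}:105  {0,2,4,5,6,7,8}:210  {1,2,3,4,6,7,8}:105  {1,3,4,5,6,7,8}:315  {2,3,4,5,6,7,8}:420
  start at 0(q): 840
  start at 1(p): 840
  start at 5(s): 210
sum over floor = 1890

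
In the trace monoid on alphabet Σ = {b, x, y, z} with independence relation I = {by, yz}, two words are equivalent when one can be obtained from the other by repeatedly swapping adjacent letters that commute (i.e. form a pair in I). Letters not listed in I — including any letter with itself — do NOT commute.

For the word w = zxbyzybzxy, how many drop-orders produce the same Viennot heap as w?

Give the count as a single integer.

piece 0:z — minimal
piece 1:x rests on {0:z}
piece 2:b rests on {1:x}
piece 3:y rests on {1:x}
piece 4:z rests on {2:b}
piece 5:y rests on {3:y}
piece 6:b rests on {4:z}
piece 7:z rests on {6:b}
piece 8:x rests on {5:y, 7:z}
piece 9:y rests on {8:x}
minimal pieces: {0:z}
ways to finish when only these pieces remain (= sum over removing one remaining piece with nothing left below it):
  1 left: {9}→1
  2 left: {8,9}→1
  3 left: {5,8,9}→1  {7,8,9}→1
  4 left: {3,5,8,9}→1  {5,7,8,9}→2  {6,7,8,9}→1
  5 left: {3,5,7,8,9}→3  {4,6,7,8,9}→1  {5,6,7,8,9}→3
  6 left: {2,4,6,7,8,9}→1  {3,5,6,7,8,9}→6  {4,5,6,7,8,9}→4
  7 left: {2,4,5,6,7,8,9}→5  {3,4,5,6,7,8,9}→10
  8 left: {2,3,4,5,6,7,8,9}→15
  placing 0:z first → 15 extensions

15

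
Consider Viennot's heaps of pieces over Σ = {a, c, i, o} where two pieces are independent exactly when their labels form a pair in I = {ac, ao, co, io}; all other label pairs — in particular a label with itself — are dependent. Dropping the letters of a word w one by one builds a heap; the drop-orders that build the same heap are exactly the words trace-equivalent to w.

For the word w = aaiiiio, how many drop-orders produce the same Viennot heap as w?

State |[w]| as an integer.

7

#0=a has no predecessor
#1=a depends on [0:a]
#2=i depends on [1:a]
#3=i depends on [2:i]
#4=i depends on [3:i]
#5=i depends on [4:i]
#6=o has no predecessor
sources: [0:a, 6:o]
N(rest) = Σ N(rest − s) over sources s of rest; N(one piece) = 1:
  size 1 → [5]=1  [6]=1
  size 2 → [4,5]=1  [5,6]=2
  size 3 → [3,4,5]=1  [4,5,6]=3
  size 4 → [2,3,4,5]=1  [3,4,5,6]=4
  size 5 → [1,2,3,4,5]=1  [2,3,4,5,6]=5
  first=0(a) contributes 6
  first=6(o) contributes 1
|[w]| = 7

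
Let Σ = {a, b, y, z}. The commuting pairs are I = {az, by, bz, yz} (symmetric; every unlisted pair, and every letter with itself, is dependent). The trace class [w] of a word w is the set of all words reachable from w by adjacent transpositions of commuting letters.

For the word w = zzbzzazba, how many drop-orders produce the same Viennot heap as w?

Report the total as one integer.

piece 0:z — minimal
piece 1:z rests on {0:z}
piece 2:b — minimal
piece 3:z rests on {1:z}
piece 4:z rests on {3:z}
piece 5:a rests on {2:b}
piece 6:z rests on {4:z}
piece 7:b rests on {5:a}
piece 8:a rests on {7:b}
minimal pieces: {0:z, 2:b}
ways to finish when only these pieces remain (= sum over removing one remaining piece with nothing left below it):
  1 left: {6}→1  {8}→1
  2 left: {4,6}→1  {6,8}→2  {7,8}→1
  3 left: {3,4,6}→1  {4,6,8}→3  {5,7,8}→1  {6,7,8}→3
  4 left: {1,3,4,6}→1  {2,5,7,8}→1  {3,4,6,8}→4  {4,6,7,8}→6  {5,6,7,8}→4
  5 left: {0,1,3,4,6}→1  {1,3,4,6,8}→5  {2,5,6,7,8}→5  {3,4,6,7,8}→10  {4,5,6,7,8}→10
  6 left: {0,1,3,4,6,8}→6  {1,3,4,6,7,8}→15  {2,4,5,6,7,8}→15  {3,4,5,6,7,8}→20
  7 left: {0,1,3,4,6,7,8}→21  {1,3,4,5,6,7,8}→35  {2,3,4,5,6,7,8}→35
  placing 0:z first → 70 extensions
  placing 2:b first → 56 extensions
total linear extensions = 126

126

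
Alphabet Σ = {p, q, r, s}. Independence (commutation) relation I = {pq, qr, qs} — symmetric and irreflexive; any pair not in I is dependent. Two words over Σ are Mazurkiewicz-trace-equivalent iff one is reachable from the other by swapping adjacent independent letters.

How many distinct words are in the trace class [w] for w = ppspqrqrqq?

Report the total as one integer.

210

piece 0:p — minimal
piece 1:p rests on {0:p}
piece 2:s rests on {1:p}
piece 3:p rests on {2:s}
piece 4:q — minimal
piece 5:r rests on {3:p}
piece 6:q rests on {4:q}
piece 7:r rests on {5:r}
piece 8:q rests on {6:q}
piece 9:q rests on {8:q}
minimal pieces: {0:p, 4:q}
ways to finish when only these pieces remain (= sum over removing one remaining piece with nothing left below it):
  1 left: {7}→1  {9}→1
  2 left: {5,7}→1  {7,9}→2  {8,9}→1
  3 left: {3,5,7}→1  {5,7,9}→3  {6,8,9}→1  {7,8,9}→3
  4 left: {2,3,5,7}→1  {3,5,7,9}→4  {4,6,8,9}→1  {5,7,8,9}→6  {6,7,8,9}→4
  5 left: {1,2,3,5,7}→1  {2,3,5,7,9}→5  {3,5,7,8,9}→10  {4,6,7,8,9}→5  {5,6,7,8,9}→10
  6 left: {0,1,2,3,5,7}→1  {1,2,3,5,7,9}→6  {2,3,5,7,8,9}→15  {3,5,6,7,8,9}→20  {4,5,6,7,8,9}→15
  7 left: {0,1,2,3,5,7,9}→7  {1,2,3,5,7,8,9}→21  {2,3,5,6,7,8,9}→35  {3,4,5,6,7,8,9}→35
  8 left: {0,1,2,3,5,7,8,9}→28  {1,2,3,5,6,7,8,9}→56  {2,3,4,5,6,7,8,9}→70
  placing 0:p first → 126 extensions
  placing 4:q first → 84 extensions
total linear extensions = 210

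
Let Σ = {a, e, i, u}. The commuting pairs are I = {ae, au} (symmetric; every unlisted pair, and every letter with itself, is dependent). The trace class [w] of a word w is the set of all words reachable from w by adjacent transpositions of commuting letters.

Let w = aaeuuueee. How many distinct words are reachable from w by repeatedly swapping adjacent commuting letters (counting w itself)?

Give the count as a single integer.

36

drop 0:a onto floor
drop 1:a onto {0:a}
drop 2:e onto floor
drop 3:u onto {2:e}
drop 4:u onto {3:u}
drop 5:u onto {4:u}
drop 6:e onto {5:u}
drop 7:e onto {6:e}
drop 8:e onto {7:e}
ground layer = {0:a, 2:e}
drop-orders for the pieces not yet dropped (sum over which currently-grounded one goes next):
  1 to go: {1} 1  {8} 1
  2 to go: {0,1} 1  {1,8} 2  {7,8} 1
  3 to go: {0,1,8} 3  {1,7,8} 3  {6,7,8} 1
  4 to go: {0,1,7,8} 6  {1,6,7,8} 4  {5,6,7,8} 1
  5 to go: {0,1,6,7,8} 10  {1,5,6,7,8} 5  {4,5,6,7,8} 1
  6 to go: {0,1,5,6,7,8} 15  {1,4,5,6,7,8} 6  {3,4,5,6,7,8} 1
  7 to go: {0,1,4,5,6,7,8} 21  {1,3,4,5,6,7,8} 7  {2,3,4,5,6,7,8} 1
  if 0:a drops first: 8 orders
  if 2:e drops first: 28 orders
heap linearizations: 36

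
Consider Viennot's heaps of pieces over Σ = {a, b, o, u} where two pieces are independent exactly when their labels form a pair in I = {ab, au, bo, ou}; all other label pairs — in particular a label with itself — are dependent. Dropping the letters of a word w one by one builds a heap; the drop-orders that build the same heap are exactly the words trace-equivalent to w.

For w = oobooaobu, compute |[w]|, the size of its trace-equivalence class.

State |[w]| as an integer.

drop 0:o onto floor
drop 1:o onto {0:o}
drop 2:b onto floor
drop 3:o onto {1:o}
drop 4:o onto {3:o}
drop 5:a onto {4:o}
drop 6:o onto {5:a}
drop 7:b onto {2:b}
drop 8:u onto {7:b}
ground layer = {0:o, 2:b}
drop-orders for the pieces not yet dropped (sum over which currently-grounded one goes next):
  1 to go: {6} 1  {8} 1
  2 to go: {5,6} 1  {6,8} 2  {7,8} 1
  3 to go: {2,7,8} 1  {4,5,6} 1  {5,6,8} 3  {6,7,8} 3
  4 to go: {2,6,7,8} 4  {3,4,5,6} 1  {4,5,6,8} 4  {5,6,7,8} 6
  5 to go: {1,3,4,5,6} 1  {2,5,6,7,8} 10  {3,4,5,6,8} 5  {4,5,6,7,8} 10
  6 to go: {0,1,3,4,5,6} 1  {1,3,4,5,6,8} 6  {2,4,5,6,7,8} 20  {3,4,5,6,7,8} 15
  7 to go: {0,1,3,4,5,6,8} 7  {1,3,4,5,6,7,8} 21  {2,3,4,5,6,7,8} 35
  if 0:o drops first: 56 orders
  if 2:b drops first: 28 orders
heap linearizations: 84

84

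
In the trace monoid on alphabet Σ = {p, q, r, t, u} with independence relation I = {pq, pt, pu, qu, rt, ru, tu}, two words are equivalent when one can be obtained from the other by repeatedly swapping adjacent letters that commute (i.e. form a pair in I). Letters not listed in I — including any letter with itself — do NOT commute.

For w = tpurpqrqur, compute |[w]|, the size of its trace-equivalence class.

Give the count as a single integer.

315

0(t) covers ∅
1(p) covers ∅
2(u) covers ∅
3(r) covers 1:p
4(p) covers 3:r
5(q) covers 0:t, 3:r
6(r) covers 4:p, 5:q
7(q) covers 6:r
8(u) covers 2:u
9(r) covers 7:q
floor of heap: 0:t, 1:p, 2:u
completions by unplaced set U, small U first (add the entries for U minus each lowest piece of U):
  |U|=1: {8}:1  {9}:1
  |U|=2: {2,8}:1  {7,9}:1  {8,9}:2
  |U|=3: {2,8,9}:3  {6,7,9}:1  {7,8,9}:3
  |U|=4: {2,7,8,9}:6  {4,6,7,9}:1  {5,6,7,9}:1  {6,7,8,9}:4
  |U|=5: {0,5,6,7,9}:1  {2,6,7,8,9}:10  {4,5,6,7,9}:2  {4,6,7,8,9}:5  {5,6,7,8,9}:5
  |U|=6: {0,4,5,6,7,9}:3  {0,5,6,7,8,9}:6  {2,4,6,7,8,9}:15  {2,5,6,7,8,9}:15  {3,4,5,6,7,9}:2  {4,5,6,7,8,9}:12
  |U|=7: {0,2,5,6,7,8,9}:21  {0,3,4,5,6,7,9}:5  {0,4,5,6,7,8,9}:21  {1,3,4,5,6,7,9}:2  {2,4,5,6,7,8,9}:42  {3,4,5,6,7,8,9}:14
  |U|=8: {0,1,3,4,5,6,7,9}:7  {0,2,4,5,6,7,8,9}:84  {0,3,4,5,6,7,8,9}:40  {1,3,4,5,6,7,8,9}:16  {2,3,4,5,6,7,8,9}:56
  start at 0(t): 72
  start at 1(p): 180
  start at 2(u): 63
sum over floor = 315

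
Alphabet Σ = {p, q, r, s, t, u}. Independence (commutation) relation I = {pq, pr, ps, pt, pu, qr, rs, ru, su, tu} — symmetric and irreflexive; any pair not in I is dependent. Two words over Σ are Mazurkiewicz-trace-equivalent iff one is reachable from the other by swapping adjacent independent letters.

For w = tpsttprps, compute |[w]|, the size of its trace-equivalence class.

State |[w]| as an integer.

168

piece 0:t — minimal
piece 1:p — minimal
piece 2:s rests on {0:t}
piece 3:t rests on {2:s}
piece 4:t rests on {3:t}
piece 5:p rests on {1:p}
piece 6:r rests on {4:t}
piece 7:p rests on {5:p}
piece 8:s rests on {4:t}
minimal pieces: {0:t, 1:p}
ways to finish when only these pieces remain (= sum over removing one remaining piece with nothing left below it):
  1 left: {6}→1  {7}→1  {8}→1
  2 left: {5,7}→1  {6,7}→2  {6,8}→2  {7,8}→2
  3 left: {1,5,7}→1  {4,6,8}→2  {5,6,7}→3  {5,7,8}→3  {6,7,8}→6
  4 left: {1,5,6,7}→4  {1,5,7,8}→4  {3,4,6,8}→2  {4,6,7,8}→8  {5,6,7,8}→12
  5 left: {1,5,6,7,8}→20  {2,3,4,6,8}→2  {3,4,6,7,8}→10  {4,5,6,7,8}→20
  6 left: {0,2,3,4,6,8}→2  {1,4,5,6,7,8}→40  {2,3,4,6,7,8}→12  {3,4,5,6,7,8}→30
  7 left: {0,2,3,4,6,7,8}→14  {1,3,4,5,6,7,8}→70  {2,3,4,5,6,7,8}→42
  placing 0:t first → 112 extensions
  placing 1:p first → 56 extensions
total linear extensions = 168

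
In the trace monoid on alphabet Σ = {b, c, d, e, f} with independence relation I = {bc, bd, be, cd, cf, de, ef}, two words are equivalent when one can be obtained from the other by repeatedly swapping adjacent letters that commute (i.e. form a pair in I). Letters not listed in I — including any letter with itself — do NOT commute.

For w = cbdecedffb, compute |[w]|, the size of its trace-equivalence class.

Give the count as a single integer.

630

0(c) covers ∅
1(b) covers ∅
2(d) covers ∅
3(e) covers 0:c
4(c) covers 3:e
5(e) covers 4:c
6(d) covers 2:d
7(f) covers 1:b, 6:d
8(f) covers 7:f
9(b) covers 8:f
floor of heap: 0:c, 1:b, 2:d
completions by unplaced set U, small U first (add the entries for U minus each lowest piece of U):
  |U|=1: {5}:1  {9}:1
  |U|=2: {4,5}:1  {5,9}:2  {8,9}:1
  |U|=3: {3,4,5}:1  {4,5,9}:3  {5,8,9}:3  {7,8,9}:1
  |U|=4: {0,3,4,5}:1  {1,7,8,9}:1  {3,4,5,9}:4  {4,5,8,9}:6  {5,7,8,9}:4  {6,7,8,9}:1
  |U|=5: {0,3,4,5,9}:5  {1,5,7,8,9}:5  {1,6,7,8,9}:2  {2,6,7,8,9}:1  {3,4,5,8,9}:10  {4,5,7,8,9}:10  {5,6,7,8,9}:5
  |U|=6: {0,3,4,5,8,9}:15  {1,2,6,7,8,9}:3  {1,4,5,7,8,9}:15  {1,5,6,7,8,9}:12  {2,5,6,7,8,9}:6  {3,4,5,7,8,9}:20  {4,5,6,7,8,9}:15
  |U|=7: {0,3,4,5,7,8,9}:35  {1,2,5,6,7,8,9}:21  {1,3,4,5,7,8,9}:35  {1,4,5,6,7,8,9}:42  {2,4,5,6,7,8,9}:21  {3,4,5,6,7,8,9}:35
  |U|=8: {0,1,3,4,5,7,8,9}:70  {0,3,4,5,6,7,8,9}:70  {1,2,4,5,6,7,8,9}:84  {1,3,4,5,6,7,8,9}:112  {2,3,4,5,6,7,8,9}:56
  start at 0(c): 252
  start at 1(b): 126
  start at 2(d): 252
sum over floor = 630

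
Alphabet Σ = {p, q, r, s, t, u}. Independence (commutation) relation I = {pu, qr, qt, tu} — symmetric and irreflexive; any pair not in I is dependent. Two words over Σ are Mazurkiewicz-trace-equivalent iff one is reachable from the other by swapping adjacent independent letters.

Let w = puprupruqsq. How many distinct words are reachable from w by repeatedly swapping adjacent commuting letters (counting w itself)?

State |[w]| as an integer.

6

piece 0:p — minimal
piece 1:u — minimal
piece 2:p rests on {0:p}
piece 3:r rests on {1:u, 2:p}
piece 4:u rests on {3:r}
piece 5:p rests on {3:r}
piece 6:r rests on {4:u, 5:p}
piece 7:u rests on {6:r}
piece 8:q rests on {7:u}
piece 9:s rests on {8:q}
piece 10:q rests on {9:s}
minimal pieces: {0:p, 1:u}
ways to finish when only these pieces remain (= sum over removing one remaining piece with nothing left below it):
  1 left: {10}→1
  2 left: {9,10}→1
  3 left: {8,9,10}→1
  4 left: {7,8,9,10}→1
  5 left: {6,7,8,9,10}→1
  6 left: {4,6,7,8,9,10}→1  {5,6,7,8,9,10}→1
  7 left: {4,5,6,7,8,9,10}→2
  8 left: {3,4,5,6,7,8,9,10}→2
  9 left: {1,3,4,5,6,7,8,9,10}→2  {2,3,4,5,6,7,8,9,10}→2
  placing 0:p first → 4 extensions
  placing 1:u first → 2 extensions
total linear extensions = 6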